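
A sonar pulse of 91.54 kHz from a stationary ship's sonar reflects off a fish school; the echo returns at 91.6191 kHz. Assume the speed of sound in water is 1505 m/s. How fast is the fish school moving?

0.65 m/s

Double Doppler shift off a moving reflector: f₂ = f₀ · (v + u)/(v − u) (u > 0 toward emitter).
Rearranging, u = v · (f₂ − f₀)/(f₂ + f₀) = 1505 × 0.0791/183.1591 ≈ 0.65 m/s.
So the fish school is moving at 0.65 m/s toward the emitter.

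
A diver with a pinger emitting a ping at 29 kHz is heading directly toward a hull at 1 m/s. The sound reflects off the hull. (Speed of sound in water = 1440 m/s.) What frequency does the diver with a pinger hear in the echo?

The hull receives the sound from a moving source: f₁ = f₀ · v/(v − v_e) = 29 × 1440/1439 ≈ 29.0 kHz.
On the return leg the diver with a pinger is a moving observer: f₂ = f₁ · (v + v_e)/v = 29.0 × 1441/1440 ≈ 29.0 kHz.
Equivalently f₂ = f₀ · (v + v_e)/(v − v_e).

29.0 kHz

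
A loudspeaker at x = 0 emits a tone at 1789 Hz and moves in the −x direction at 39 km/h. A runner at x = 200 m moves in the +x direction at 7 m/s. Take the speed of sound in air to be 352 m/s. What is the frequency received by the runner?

39 km/h = 10.83 m/s.
The observer lies on the +x side, so the source is heading away from the observer and the observer is heading away from the source.
With source receding and observer receding, f' = f · (v − v_o)/(v + v_s).
f' = 1789 × (352 − 7)/(352 + 10.83) = 1789 × 345/362.83 ≈ 1701 Hz.

1701 Hz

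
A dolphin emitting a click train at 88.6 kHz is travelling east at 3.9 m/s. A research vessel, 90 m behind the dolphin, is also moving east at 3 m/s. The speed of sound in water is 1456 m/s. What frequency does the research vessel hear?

The research vessel is behind, so the dolphin is moving away from it while the research vessel is moving toward the dolphin.
General Doppler shift: f' = f · (v + v_o)/(v + v_s).
f' = 88.6 × (1456 + 3)/(1456 + 3.9) = 88.6 × 1459/1459.9 ≈ 88.5 kHz.

88.5 kHz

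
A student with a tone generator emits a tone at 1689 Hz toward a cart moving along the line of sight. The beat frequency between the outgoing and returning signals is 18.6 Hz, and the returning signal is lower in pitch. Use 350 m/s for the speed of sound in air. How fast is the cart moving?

Double Doppler shift off a moving reflector: f₂ = f₀ · (v + u)/(v − u) (u > 0 toward emitter).
Returning signal is lower, so f₂ = f₀ − Δf = 1689 − 18.6 = 1670.4 Hz.
Rearranging, u = v · (f₂ − f₀)/(f₂ + f₀) = 350 × -18.6/3359.4 ≈ -1.94 m/s.
So the cart is moving at 1.94 m/s away from the emitter.

1.94 m/s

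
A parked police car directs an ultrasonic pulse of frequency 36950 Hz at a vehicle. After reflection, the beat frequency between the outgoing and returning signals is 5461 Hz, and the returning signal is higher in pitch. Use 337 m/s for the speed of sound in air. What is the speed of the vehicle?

Double Doppler shift off a moving reflector: f₂ = f₀ · (v + u)/(v − u) (u > 0 toward emitter).
Returning signal is higher, so f₂ = f₀ + Δf = 36950 + 5461 = 42411 Hz.
Rearranging, u = v · (f₂ − f₀)/(f₂ + f₀) = 337 × 5461/79361 ≈ 23.2 m/s.
So the vehicle is moving at 23.2 m/s toward the emitter.

23.2 m/s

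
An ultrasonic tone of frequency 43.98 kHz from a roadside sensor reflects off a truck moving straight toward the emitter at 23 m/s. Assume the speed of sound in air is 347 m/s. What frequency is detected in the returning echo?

The truck first receives the wave as a moving observer: f₁ = f₀ · (v + u)/v = 43.98 × (347 + 23)/347 ≈ 46.9 kHz.
On reflection it acts as a source moving toward the stationary detector: f₂ = f₁ · v/(v − u) = 46.9 × 347/324 ≈ 50.2 kHz.
Equivalently f₂ = f₀ · (v + u)/(v − u).

50.2 kHz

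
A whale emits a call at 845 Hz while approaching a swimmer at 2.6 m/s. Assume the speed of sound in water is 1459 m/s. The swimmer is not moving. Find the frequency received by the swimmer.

With the source moving toward a stationary observer, f' = f · v/(v − v_s).
f' = 845 × 1459/(1459 − 2.6) = 845 × 1459/1456 ≈ 847 Hz.

847 Hz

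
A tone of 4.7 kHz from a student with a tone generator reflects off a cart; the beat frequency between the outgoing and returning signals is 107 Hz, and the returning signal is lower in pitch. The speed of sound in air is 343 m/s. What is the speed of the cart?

3.9 m/s

Double Doppler shift off a moving reflector: f₂ = f₀ · (v + u)/(v − u) (u > 0 toward emitter).
Returning signal is lower, so f₂ = f₀ − Δf = 4700 − 107 = 4593 Hz.
Rearranging, u = v · (f₂ − f₀)/(f₂ + f₀) = 343 × -107/9293 ≈ -3.9 m/s.
So the cart is moving at 3.9 m/s away from the emitter.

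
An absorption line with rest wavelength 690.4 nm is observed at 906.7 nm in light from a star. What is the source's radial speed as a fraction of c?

λ'/λ₀ = 1.3133 > 1 (redshift), so the source is receding.
λ'/λ₀ = √((1 + β)/(1 − β)) for a receding source ⇒ β = (r² − 1)/(r² + 1) with r = λ'/λ₀.
β = (1.7247 − 1)/(1.7247 + 1) ≈ 0.266.

0.266c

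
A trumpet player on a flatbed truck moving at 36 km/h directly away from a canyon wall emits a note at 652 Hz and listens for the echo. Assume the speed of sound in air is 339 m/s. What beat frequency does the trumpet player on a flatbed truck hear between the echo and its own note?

37.4 Hz

36 km/h = 10 m/s.
The canyon wall receives the sound from a moving source: f₁ = f₀ · v/(v + v_e) = 652 × 339/349 ≈ 633.3 Hz.
On the return leg the trumpet player on a flatbed truck is a moving observer: f₂ = f₁ · (v − v_e)/v = 633.3 × 329/339 ≈ 614.6 Hz.
Beat against the emitted tone: |f₂ − f₀| = 2v_e·f₀/(v + v_e) = 2 × 10 × 652/349 ≈ 37.4 Hz.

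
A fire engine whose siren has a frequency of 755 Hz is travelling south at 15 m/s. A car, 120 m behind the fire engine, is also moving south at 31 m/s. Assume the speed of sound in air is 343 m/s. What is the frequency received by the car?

The car is behind, so the fire engine is moving away from it while the car is moving toward the fire engine.
General Doppler shift: f' = f · (v + v_o)/(v + v_s).
f' = 755 × (343 + 31)/(343 + 15) = 755 × 374/358 ≈ 789 Hz.

789 Hz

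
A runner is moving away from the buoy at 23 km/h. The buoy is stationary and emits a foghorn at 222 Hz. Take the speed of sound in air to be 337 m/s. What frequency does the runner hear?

218 Hz

23 km/h = 6.389 m/s.
Only the observer moves, away from the source, so f' = f · (v − v_o)/v.
f' = 222 × (337 − 6.389)/337 = 222 × 330.61/337 ≈ 218 Hz.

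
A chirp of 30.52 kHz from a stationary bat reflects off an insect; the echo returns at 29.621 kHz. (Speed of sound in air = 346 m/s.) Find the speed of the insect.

Double Doppler shift off a moving reflector: f₂ = f₀ · (v + u)/(v − u) (u > 0 toward emitter).
Rearranging, u = v · (f₂ − f₀)/(f₂ + f₀) = 346 × -0.899/60.141 ≈ -5.2 m/s.
So the insect is moving at 5.2 m/s away from the emitter.

5.2 m/s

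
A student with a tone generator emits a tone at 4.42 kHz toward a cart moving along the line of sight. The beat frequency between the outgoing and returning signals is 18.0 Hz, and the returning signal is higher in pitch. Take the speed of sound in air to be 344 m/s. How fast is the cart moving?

0.70 m/s

Double Doppler shift off a moving reflector: f₂ = f₀ · (v + u)/(v − u) (u > 0 toward emitter).
Returning signal is higher, so f₂ = f₀ + Δf = 4420 + 18 = 4438 Hz.
Rearranging, u = v · (f₂ − f₀)/(f₂ + f₀) = 344 × 18/8858 ≈ 0.70 m/s.
So the cart is moving at 0.70 m/s toward the emitter.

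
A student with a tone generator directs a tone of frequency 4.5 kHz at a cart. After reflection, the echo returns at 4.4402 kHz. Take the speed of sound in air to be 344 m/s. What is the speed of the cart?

2.30 m/s

Double Doppler shift off a moving reflector: f₂ = f₀ · (v + u)/(v − u) (u > 0 toward emitter).
Rearranging, u = v · (f₂ − f₀)/(f₂ + f₀) = 344 × -0.0598/8.9402 ≈ -2.30 m/s.
So the cart is moving at 2.30 m/s away from the emitter.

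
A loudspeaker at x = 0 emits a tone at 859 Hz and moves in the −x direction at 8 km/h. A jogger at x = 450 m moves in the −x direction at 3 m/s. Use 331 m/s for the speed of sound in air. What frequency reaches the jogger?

8 km/h = 2.222 m/s.
The observer lies on the +x side, so the source is heading away from the observer and the observer is heading toward the source.
With source receding and observer approaching, f' = f · (v + v_o)/(v + v_s).
f' = 859 × (331 + 3)/(331 + 2.222) = 859 × 334/333.22 ≈ 861 Hz.

861 Hz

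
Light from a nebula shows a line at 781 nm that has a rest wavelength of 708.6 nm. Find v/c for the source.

0.097

λ'/λ₀ = 1.1022 > 1 (redshift), so the source is receding.
λ'/λ₀ = √((1 + β)/(1 − β)) for a receding source ⇒ β = (r² − 1)/(r² + 1) with r = λ'/λ₀.
β = (1.2148 − 1)/(1.2148 + 1) ≈ 0.097.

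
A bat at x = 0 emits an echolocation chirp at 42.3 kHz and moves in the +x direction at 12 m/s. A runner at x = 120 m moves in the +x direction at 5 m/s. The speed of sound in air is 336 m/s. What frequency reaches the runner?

The observer lies on the +x side, so the source is heading toward the observer and the observer is heading away from the source.
With source approaching and observer receding, f' = f · (v − v_o)/(v − v_s).
f' = 42.3 × (336 − 5)/(336 − 12) = 42.3 × 331/324 ≈ 43.2 kHz.

43.2 kHz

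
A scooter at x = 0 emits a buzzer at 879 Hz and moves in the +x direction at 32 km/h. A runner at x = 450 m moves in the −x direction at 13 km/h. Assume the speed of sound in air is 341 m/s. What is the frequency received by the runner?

912 Hz

32 km/h = 8.889 m/s; 13 km/h = 3.611 m/s.
The observer lies on the +x side, so the source is heading toward the observer and the observer is heading toward the source.
With source approaching and observer approaching, f' = f · (v + v_o)/(v − v_s).
f' = 879 × (341 + 3.611)/(341 − 8.889) = 879 × 344.61/332.11 ≈ 912 Hz.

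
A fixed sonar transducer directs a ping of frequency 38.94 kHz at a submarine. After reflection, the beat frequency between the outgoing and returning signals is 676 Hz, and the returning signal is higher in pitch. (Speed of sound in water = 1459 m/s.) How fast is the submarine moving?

Double Doppler shift off a moving reflector: f₂ = f₀ · (v + u)/(v − u) (u > 0 toward emitter).
Returning signal is higher, so f₂ = f₀ + Δf = 38940 + 676 = 39616 Hz.
Rearranging, u = v · (f₂ − f₀)/(f₂ + f₀) = 1459 × 676/78556 ≈ 12.6 m/s.
So the submarine is moving at 12.6 m/s toward the emitter.

12.6 m/s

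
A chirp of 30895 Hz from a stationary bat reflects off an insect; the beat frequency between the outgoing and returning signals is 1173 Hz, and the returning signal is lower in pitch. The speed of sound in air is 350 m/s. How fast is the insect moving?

Double Doppler shift off a moving reflector: f₂ = f₀ · (v + u)/(v − u) (u > 0 toward emitter).
Returning signal is lower, so f₂ = f₀ − Δf = 30895 − 1173 = 29722 Hz.
Rearranging, u = v · (f₂ − f₀)/(f₂ + f₀) = 350 × -1173/60617 ≈ -6.8 m/s.
So the insect is moving at 6.8 m/s away from the emitter.

6.8 m/s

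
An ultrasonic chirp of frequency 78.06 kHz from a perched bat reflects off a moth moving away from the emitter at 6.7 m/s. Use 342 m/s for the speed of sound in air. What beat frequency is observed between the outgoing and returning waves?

3000 Hz

At the moth (a moving observer), f₁ = f₀ · (v − u)/v = 78.06 × 335.3/342 ≈ 76.53 kHz.
The reflection then acts as a moving source: f₂ = f₁ · v/(v + u) ≈ 75.06 kHz.
Beat frequency (with f₀ = 78060 Hz): |f₂ − f₀| = 2u·f₀/(v + u) = 2 × 6.7 × 78060/348.7 ≈ 3000 Hz.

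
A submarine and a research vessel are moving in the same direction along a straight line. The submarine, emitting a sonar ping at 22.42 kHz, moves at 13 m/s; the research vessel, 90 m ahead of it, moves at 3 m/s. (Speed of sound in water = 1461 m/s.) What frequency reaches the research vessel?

The research vessel is ahead, so the submarine is moving toward it while the research vessel is moving away from the submarine.
Both move, so f' = f · (v − v_o)/(v − v_s).
f' = 22.42 × (1461 − 3)/(1461 − 13) = 22.42 × 1458/1448 ≈ 22.6 kHz.

22.6 kHz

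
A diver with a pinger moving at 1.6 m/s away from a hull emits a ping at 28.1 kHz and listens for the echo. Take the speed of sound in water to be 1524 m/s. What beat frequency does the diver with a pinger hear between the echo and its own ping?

The hull receives the sound from a moving source: f₁ = f₀ · v/(v + v_e) = 28.1 × 1524/1525.6 ≈ 28.0705 kHz.
On the return leg the diver with a pinger is a moving observer: f₂ = f₁ · (v − v_e)/v = 28.0705 × 1522.4/1524 ≈ 28.0411 kHz.
Equivalently f₂ = f₀ · (v − v_e)/(v + v_e).
Beat against the emitted tone (with f₀ = 28100 Hz): |f₂ − f₀| = 2v_e·f₀/(v + v_e) = 2 × 1.6 × 28100/1525.6 ≈ 58.9 Hz.

58.9 Hz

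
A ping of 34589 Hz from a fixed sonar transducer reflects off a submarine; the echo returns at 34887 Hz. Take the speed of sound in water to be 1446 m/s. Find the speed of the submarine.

6.2 m/s

Double Doppler shift off a moving reflector: f₂ = f₀ · (v + u)/(v − u) (u > 0 toward emitter).
Rearranging, u = v · (f₂ − f₀)/(f₂ + f₀) = 1446 × 298/69476 ≈ 6.2 m/s.
So the submarine is moving at 6.2 m/s toward the emitter.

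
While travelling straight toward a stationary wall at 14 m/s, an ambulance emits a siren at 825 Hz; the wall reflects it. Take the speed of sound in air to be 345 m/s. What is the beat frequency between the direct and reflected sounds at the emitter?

The wall receives the sound from a moving source: f₁ = f₀ · v/(v − v_e) = 825 × 345/331 ≈ 859.9 Hz.
On the return leg the ambulance is a moving observer: f₂ = f₁ · (v + v_e)/v = 859.9 × 359/345 ≈ 894.8 Hz.
Equivalently f₂ = f₀ · (v + v_e)/(v − v_e).
Beat against the emitted tone: |f₂ − f₀| = 2v_e·f₀/(v − v_e) = 2 × 14 × 825/331 ≈ 70 Hz.

70 Hz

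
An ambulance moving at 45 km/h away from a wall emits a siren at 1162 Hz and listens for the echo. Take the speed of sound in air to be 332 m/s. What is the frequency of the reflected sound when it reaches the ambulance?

45 km/h = 12.5 m/s.
The wall receives the sound from a moving source: f₁ = f₀ · v/(v + v_e) = 1162 × 332/344.5 ≈ 1120 Hz.
On the return leg the ambulance is a moving observer: f₂ = f₁ · (v − v_e)/v = 1120 × 319.5/332 ≈ 1078 Hz.

1078 Hz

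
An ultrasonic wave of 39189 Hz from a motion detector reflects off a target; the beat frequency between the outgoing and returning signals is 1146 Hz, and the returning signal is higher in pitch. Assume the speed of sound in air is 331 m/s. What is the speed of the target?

4.8 m/s

Double Doppler shift off a moving reflector: f₂ = f₀ · (v + u)/(v − u) (u > 0 toward emitter).
Returning signal is higher, so f₂ = f₀ + Δf = 39189 + 1146 = 40335 Hz.
Rearranging, u = v · (f₂ − f₀)/(f₂ + f₀) = 331 × 1146/79524 ≈ 4.8 m/s.
So the target is moving at 4.8 m/s toward the emitter.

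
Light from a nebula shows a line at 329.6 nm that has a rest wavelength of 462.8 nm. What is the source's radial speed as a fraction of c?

0.327c

λ'/λ₀ = 0.7122 < 1 (blueshift), so the source is approaching.
λ'/λ₀ = √((1 − β)/(1 + β)) for an approaching source ⇒ β = (1 − r²)/(1 + r²) with r = λ'/λ₀.
β = (1 − 0.5072)/(1 + 0.5072) ≈ 0.327.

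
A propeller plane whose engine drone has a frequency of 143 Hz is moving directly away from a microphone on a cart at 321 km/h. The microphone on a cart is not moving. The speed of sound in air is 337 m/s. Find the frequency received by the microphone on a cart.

321 km/h = 89.17 m/s.
Moving source, stationary observer: f' = f · v/(v + v_s) since the source is receding.
f' = 143 × 337/(337 + 89.17) = 143 × 337/426.2 ≈ 113 Hz.

113 Hz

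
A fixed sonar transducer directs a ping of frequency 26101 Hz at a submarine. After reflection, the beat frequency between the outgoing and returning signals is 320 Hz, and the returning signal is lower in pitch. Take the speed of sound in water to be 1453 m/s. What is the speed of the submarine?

Double Doppler shift off a moving reflector: f₂ = f₀ · (v + u)/(v − u) (u > 0 toward emitter).
Returning signal is lower, so f₂ = f₀ − Δf = 26101 − 320 = 25781 Hz.
Rearranging, u = v · (f₂ − f₀)/(f₂ + f₀) = 1453 × -320/51882 ≈ -9.0 m/s.
So the submarine is moving at 9.0 m/s away from the emitter.

9.0 m/s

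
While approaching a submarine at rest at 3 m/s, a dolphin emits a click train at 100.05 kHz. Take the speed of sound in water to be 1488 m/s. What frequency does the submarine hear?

With the source moving toward a stationary observer, f' = f · v/(v − v_s).
f' = 100.05 × 1488/(1488 − 3) = 100.05 × 1488/1485 ≈ 100.3 kHz.

100.3 kHz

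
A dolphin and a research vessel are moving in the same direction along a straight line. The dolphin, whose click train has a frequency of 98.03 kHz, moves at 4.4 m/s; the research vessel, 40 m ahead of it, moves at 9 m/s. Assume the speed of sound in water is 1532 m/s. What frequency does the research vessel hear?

97.7 kHz

The research vessel is ahead, so the dolphin is moving toward it while the research vessel is moving away from the dolphin.
Both move, so f' = f · (v − v_o)/(v − v_s).
f' = 98.03 × (1532 − 9)/(1532 − 4.4) = 98.03 × 1523/1527.6 ≈ 97.7 kHz.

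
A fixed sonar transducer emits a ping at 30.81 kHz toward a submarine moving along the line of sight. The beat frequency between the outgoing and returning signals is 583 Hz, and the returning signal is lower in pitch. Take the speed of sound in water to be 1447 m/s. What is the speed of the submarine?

13.8 m/s

Double Doppler shift off a moving reflector: f₂ = f₀ · (v + u)/(v − u) (u > 0 toward emitter).
Returning signal is lower, so f₂ = f₀ − Δf = 30810 − 583 = 30227 Hz.
Rearranging, u = v · (f₂ − f₀)/(f₂ + f₀) = 1447 × -583/61037 ≈ -13.8 m/s.
So the submarine is moving at 13.8 m/s away from the emitter.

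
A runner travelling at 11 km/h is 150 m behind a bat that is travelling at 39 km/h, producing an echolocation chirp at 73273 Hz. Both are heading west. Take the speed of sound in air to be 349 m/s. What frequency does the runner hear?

71689 Hz

39 km/h = 10.83 m/s; 11 km/h = 3.056 m/s.
The runner is behind, so the bat is moving away from it while the runner is moving toward the bat.
With source receding and observer approaching, f' = f · (v + v_o)/(v + v_s).
f' = 73273 × (349 + 3.056)/(349 + 10.83) = 73273 × 352.06/359.83 ≈ 71689 Hz.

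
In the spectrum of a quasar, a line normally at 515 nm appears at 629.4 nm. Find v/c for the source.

0.198c

λ'/λ₀ = 1.2221 > 1 (redshift), so the source is receding.
λ'/λ₀ = √((1 + β)/(1 − β)) for a receding source ⇒ β = (r² − 1)/(r² + 1) with r = λ'/λ₀.
β = (1.4936 − 1)/(1.4936 + 1) ≈ 0.198.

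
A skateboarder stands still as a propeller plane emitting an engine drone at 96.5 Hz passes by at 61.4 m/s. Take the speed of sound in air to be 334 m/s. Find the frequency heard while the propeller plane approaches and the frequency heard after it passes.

118 Hz approaching; 82 Hz receding

Approaching: f₁ = f · v/(v − v_s) = 96.5 × 334/272.6 ≈ 118 Hz.
Receding: f₂ = f · v/(v + v_s) = 96.5 × 334/395.4 ≈ 82 Hz.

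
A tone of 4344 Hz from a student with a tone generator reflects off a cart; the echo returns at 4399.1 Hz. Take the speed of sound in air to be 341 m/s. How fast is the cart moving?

Double Doppler shift off a moving reflector: f₂ = f₀ · (v + u)/(v − u) (u > 0 toward emitter).
Rearranging, u = v · (f₂ − f₀)/(f₂ + f₀) = 341 × 55.1/8743.1 ≈ 2.15 m/s.
So the cart is moving at 2.15 m/s toward the emitter.

2.15 m/s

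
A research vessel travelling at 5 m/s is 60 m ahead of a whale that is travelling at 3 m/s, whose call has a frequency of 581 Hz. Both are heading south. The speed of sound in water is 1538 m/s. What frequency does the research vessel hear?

580 Hz

The research vessel is ahead, so the whale is moving toward it while the research vessel is moving away from the whale.
Both move, so f' = f · (v − v_o)/(v − v_s).
f' = 581 × (1538 − 5)/(1538 − 3) = 581 × 1533/1535 ≈ 580 Hz.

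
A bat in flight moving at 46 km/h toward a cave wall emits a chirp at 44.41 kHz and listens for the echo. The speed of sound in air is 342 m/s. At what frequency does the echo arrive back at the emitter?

46 km/h = 12.78 m/s.
The cave wall receives the sound from a moving source: f₁ = f₀ · v/(v − v_e) = 44.41 × 342/329.22 ≈ 46.1 kHz.
On the return leg the bat in flight is a moving observer: f₂ = f₁ · (v + v_e)/v = 46.1 × 354.78/342 ≈ 47.9 kHz.

47.9 kHz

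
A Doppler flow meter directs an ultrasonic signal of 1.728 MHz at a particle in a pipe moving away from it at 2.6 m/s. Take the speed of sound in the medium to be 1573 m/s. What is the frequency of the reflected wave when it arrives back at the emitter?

1.7223 MHz

The particle in a pipe first receives the wave as a moving observer: f₁ = f₀ · (v − u)/v = 1.728 × (1573 − 2.6)/1573 ≈ 1.7251 MHz.
The reflection then acts as a moving source: f₂ = f₁ · v/(v + u) ≈ 1.7223 MHz.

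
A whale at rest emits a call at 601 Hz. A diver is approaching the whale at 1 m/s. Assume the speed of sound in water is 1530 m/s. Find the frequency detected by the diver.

601 Hz

Only the observer moves, toward the source, so f' = f · (v + v_o)/v.
f' = 601 × (1530 + 1)/1530 = 601 × 1531/1530 ≈ 601 Hz.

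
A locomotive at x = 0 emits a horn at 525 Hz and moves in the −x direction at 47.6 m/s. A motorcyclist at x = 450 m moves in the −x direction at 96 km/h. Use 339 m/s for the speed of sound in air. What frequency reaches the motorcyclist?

96 km/h = 26.67 m/s.
The observer lies on the +x side, so the source is heading away from the observer and the observer is heading toward the source.
With source receding and observer approaching, f' = f · (v + v_o)/(v + v_s).
f' = 525 × (339 + 26.67)/(339 + 47.6) = 525 × 365.67/386.6 ≈ 497 Hz.

497 Hz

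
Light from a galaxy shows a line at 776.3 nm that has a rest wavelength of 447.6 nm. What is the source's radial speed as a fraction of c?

0.501

λ'/λ₀ = 1.7344 > 1 (redshift), so the source is receding.
λ'/λ₀ = √((1 + β)/(1 − β)) for a receding source ⇒ β = (r² − 1)/(r² + 1) with r = λ'/λ₀.
β = (3.0080 − 1)/(3.0080 + 1) ≈ 0.501.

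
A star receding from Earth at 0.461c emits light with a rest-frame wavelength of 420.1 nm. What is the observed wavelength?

Relativistic Doppler for wavelength: λ' = λ₀ · √((1 + β)/(1 − β)).
λ' = 420.1 × √(1.4610/0.5390) = 420.1 × 1.64638 ≈ 691.6 nm.

691.6 nm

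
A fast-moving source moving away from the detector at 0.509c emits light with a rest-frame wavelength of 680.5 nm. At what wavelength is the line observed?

Relativistic Doppler for wavelength: λ' = λ₀ · √((1 + β)/(1 − β)).
λ' = 680.5 × √(1.5090/0.4910) = 680.5 × 1.75309 ≈ 1193.0 nm.

1193.0 nm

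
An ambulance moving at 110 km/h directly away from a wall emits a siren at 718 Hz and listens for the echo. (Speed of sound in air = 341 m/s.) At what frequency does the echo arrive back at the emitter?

110 km/h = 30.56 m/s.
The wall receives the sound from a moving source: f₁ = f₀ · v/(v + v_e) = 718 × 341/371.56 ≈ 659 Hz.
On the return leg the ambulance is a moving observer: f₂ = f₁ · (v − v_e)/v = 659 × 310.44/341 ≈ 600 Hz.

600 Hz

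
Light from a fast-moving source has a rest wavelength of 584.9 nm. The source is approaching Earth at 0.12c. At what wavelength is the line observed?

518.5 nm

Relativistic Doppler for wavelength: λ' = λ₀ · √((1 − β)/(1 + β)).
λ' = 584.9 × √(0.8800/1.1200) = 584.9 × 0.88641 ≈ 518.5 nm.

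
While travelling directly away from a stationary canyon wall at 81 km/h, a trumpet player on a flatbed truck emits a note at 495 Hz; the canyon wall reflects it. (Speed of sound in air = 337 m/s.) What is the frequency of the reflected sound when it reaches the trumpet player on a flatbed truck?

81 km/h = 22.5 m/s.
The canyon wall receives the sound from a moving source: f₁ = f₀ · v/(v + v_e) = 495 × 337/359.5 ≈ 464 Hz.
On the return leg the trumpet player on a flatbed truck is a moving observer: f₂ = f₁ · (v − v_e)/v = 464 × 314.5/337 ≈ 433 Hz.
Equivalently f₂ = f₀ · (v − v_e)/(v + v_e).

433 Hz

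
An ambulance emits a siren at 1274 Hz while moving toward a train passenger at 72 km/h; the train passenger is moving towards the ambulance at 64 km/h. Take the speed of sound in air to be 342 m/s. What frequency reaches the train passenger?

1423 Hz

72 km/h = 20 m/s; 64 km/h = 17.78 m/s.
Both move, so f' = f · (v + v_o)/(v − v_s).
f' = 1274 × (342 + 17.78)/(342 − 20) = 1274 × 359.78/322 ≈ 1423 Hz.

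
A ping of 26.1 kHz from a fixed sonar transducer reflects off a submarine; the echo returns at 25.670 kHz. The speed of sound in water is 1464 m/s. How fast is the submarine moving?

12.2 m/s

Double Doppler shift off a moving reflector: f₂ = f₀ · (v + u)/(v − u) (u > 0 toward emitter).
Rearranging, u = v · (f₂ − f₀)/(f₂ + f₀) = 1464 × -0.430/51.770 ≈ -12.2 m/s.
So the submarine is moving at 12.2 m/s away from the emitter.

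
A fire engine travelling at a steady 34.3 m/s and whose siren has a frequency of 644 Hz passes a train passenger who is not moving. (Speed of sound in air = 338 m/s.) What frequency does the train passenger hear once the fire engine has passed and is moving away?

585 Hz

Receding: f₂ = f · v/(v + v_s) = 644 × 338/372.3 ≈ 585 Hz.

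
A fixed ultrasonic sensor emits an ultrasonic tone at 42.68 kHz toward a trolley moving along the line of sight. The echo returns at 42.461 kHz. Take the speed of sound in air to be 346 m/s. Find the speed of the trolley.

0.89 m/s

Double Doppler shift off a moving reflector: f₂ = f₀ · (v + u)/(v − u) (u > 0 toward emitter).
Rearranging, u = v · (f₂ − f₀)/(f₂ + f₀) = 346 × -0.219/85.141 ≈ -0.89 m/s.
So the trolley is moving at 0.89 m/s away from the emitter.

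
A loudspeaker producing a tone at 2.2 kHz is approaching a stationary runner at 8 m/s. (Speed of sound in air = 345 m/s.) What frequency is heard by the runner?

2.25 kHz

With the source moving toward a stationary observer, f' = f · v/(v − v_s).
f' = 2.2 × 345/(345 − 8) = 2.2 × 345/337 ≈ 2.25 kHz.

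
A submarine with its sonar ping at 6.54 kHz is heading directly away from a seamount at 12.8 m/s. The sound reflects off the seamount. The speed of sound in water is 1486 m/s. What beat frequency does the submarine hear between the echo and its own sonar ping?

112 Hz

The seamount receives the sound from a moving source: f₁ = f₀ · v/(v + v_e) = 6.54 × 1486/1498.8 ≈ 6.4841 kHz.
On the return leg the submarine is a moving observer: f₂ = f₁ · (v − v_e)/v = 6.4841 × 1473.2/1486 ≈ 6.4283 kHz.
Beat against the emitted tone (with f₀ = 6540 Hz): |f₂ − f₀| = 2v_e·f₀/(v + v_e) = 2 × 12.8 × 6540/1498.8 ≈ 112 Hz.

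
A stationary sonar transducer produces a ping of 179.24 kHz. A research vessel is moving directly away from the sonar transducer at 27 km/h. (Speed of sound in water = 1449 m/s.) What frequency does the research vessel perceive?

178.3 kHz

27 km/h = 7.5 m/s.
Only the observer moves, away from the source, so f' = f · (v − v_o)/v.
f' = 179.24 × (1449 − 7.5)/1449 = 179.24 × 1441.5/1449 ≈ 178.3 kHz.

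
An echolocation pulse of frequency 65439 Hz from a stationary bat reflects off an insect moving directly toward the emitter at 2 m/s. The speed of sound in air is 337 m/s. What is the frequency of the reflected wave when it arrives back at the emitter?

66220 Hz

At the insect (a moving observer), f₁ = f₀ · (v + u)/v = 65439 × 339/337 ≈ 65827 Hz.
On reflection it acts as a source moving toward the stationary detector: f₂ = f₁ · v/(v − u) = 65827 × 337/335 ≈ 66220 Hz.
Equivalently f₂ = f₀ · (v + u)/(v − u).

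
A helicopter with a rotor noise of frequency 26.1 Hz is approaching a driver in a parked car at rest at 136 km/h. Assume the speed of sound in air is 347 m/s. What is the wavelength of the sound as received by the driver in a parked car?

136 km/h = 37.78 m/s.
Moving source, stationary observer: f' = f · v/(v − v_s) since the source is approaching.
f' = 26.1 × 347/(347 − 37.78) ≈ 29.3 Hz.
λ' = v/f' = 347/29.2886 ≈ 11.85 m.

11.85 m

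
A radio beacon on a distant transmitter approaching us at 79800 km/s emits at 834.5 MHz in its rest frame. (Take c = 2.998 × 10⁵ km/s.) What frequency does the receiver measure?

β = v/c = 79800/299800 = 0.2662.
Relativistic Doppler for frequency: f' = f₀ · √((1 + β)/(1 − β)).
f' = 834.5 × √(1.2662/0.7338) = 834.5 × 1.31357 ≈ 1096.2 MHz.

1096.2 MHz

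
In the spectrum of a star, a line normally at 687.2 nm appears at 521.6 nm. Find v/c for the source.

λ'/λ₀ = 0.7590 < 1 (blueshift), so the source is approaching.
λ'/λ₀ = √((1 − β)/(1 + β)) for an approaching source ⇒ β = (1 − r²)/(1 + r²) with r = λ'/λ₀.
β = (1 − 0.5761)/(1 + 0.5761) ≈ 0.269.

0.269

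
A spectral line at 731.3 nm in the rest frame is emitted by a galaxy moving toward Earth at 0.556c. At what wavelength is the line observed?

Relativistic Doppler for wavelength: λ' = λ₀ · √((1 − β)/(1 + β)).
λ' = 731.3 × √(0.4440/1.5560) = 731.3 × 0.53418 ≈ 390.6 nm.

390.6 nm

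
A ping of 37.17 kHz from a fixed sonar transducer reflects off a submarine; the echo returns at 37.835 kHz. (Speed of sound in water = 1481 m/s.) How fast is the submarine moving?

Double Doppler shift off a moving reflector: f₂ = f₀ · (v + u)/(v − u) (u > 0 toward emitter).
Rearranging, u = v · (f₂ − f₀)/(f₂ + f₀) = 1481 × 0.665/75.005 ≈ 13.1 m/s.
So the submarine is moving at 13.1 m/s toward the emitter.

13.1 m/s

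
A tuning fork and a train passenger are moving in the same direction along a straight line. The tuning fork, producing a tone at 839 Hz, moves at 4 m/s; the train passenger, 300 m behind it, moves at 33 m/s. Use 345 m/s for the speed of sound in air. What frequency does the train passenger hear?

The train passenger is behind, so the tuning fork is moving away from it while the train passenger is moving toward the tuning fork.
With source receding and observer approaching, f' = f · (v + v_o)/(v + v_s).
f' = 839 × (345 + 33)/(345 + 4) = 839 × 378/349 ≈ 909 Hz.

909 Hz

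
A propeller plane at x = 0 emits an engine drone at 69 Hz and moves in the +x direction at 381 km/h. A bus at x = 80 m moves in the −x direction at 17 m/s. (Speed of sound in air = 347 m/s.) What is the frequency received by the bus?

381 km/h = 105.8 m/s.
The observer lies on the +x side, so the source is heading toward the observer and the observer is heading toward the source.
General Doppler shift: f' = f · (v + v_o)/(v − v_s).
f' = 69 × (347 + 17)/(347 − 105.8) = 69 × 364/241.17 ≈ 104 Hz.

104 Hz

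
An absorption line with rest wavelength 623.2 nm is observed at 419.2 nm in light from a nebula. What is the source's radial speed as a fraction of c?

λ'/λ₀ = 0.6727 < 1 (blueshift), so the source is approaching.
λ'/λ₀ = √((1 − β)/(1 + β)) for an approaching source ⇒ β = (1 − r²)/(1 + r²) with r = λ'/λ₀.
β = (1 − 0.4525)/(1 + 0.4525) ≈ 0.377.

0.377c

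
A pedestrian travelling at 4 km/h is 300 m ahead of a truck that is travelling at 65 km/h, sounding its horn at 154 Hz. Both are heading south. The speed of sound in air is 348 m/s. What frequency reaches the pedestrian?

65 km/h = 18.06 m/s; 4 km/h = 1.111 m/s.
The pedestrian is ahead, so the truck is moving toward it while the pedestrian is moving away from the truck.
Both move, so f' = f · (v − v_o)/(v − v_s).
f' = 154 × (348 − 1.111)/(348 − 18.06) = 154 × 346.89/329.94 ≈ 162 Hz.

162 Hz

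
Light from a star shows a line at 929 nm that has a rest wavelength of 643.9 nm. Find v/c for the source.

λ'/λ₀ = 1.4428 > 1 (redshift), so the source is receding.
λ'/λ₀ = √((1 + β)/(1 − β)) for a receding source ⇒ β = (r² − 1)/(r² + 1) with r = λ'/λ₀.
β = (2.0816 − 1)/(2.0816 + 1) ≈ 0.351.

0.351c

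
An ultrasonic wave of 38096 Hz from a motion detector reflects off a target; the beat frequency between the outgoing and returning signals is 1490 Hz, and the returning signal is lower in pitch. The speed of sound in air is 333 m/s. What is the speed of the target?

Double Doppler shift off a moving reflector: f₂ = f₀ · (v + u)/(v − u) (u > 0 toward emitter).
Returning signal is lower, so f₂ = f₀ − Δf = 38096 − 1490 = 36606 Hz.
Rearranging, u = v · (f₂ − f₀)/(f₂ + f₀) = 333 × -1490/74702 ≈ -6.6 m/s.
So the target is moving at 6.6 m/s away from the emitter.

6.6 m/s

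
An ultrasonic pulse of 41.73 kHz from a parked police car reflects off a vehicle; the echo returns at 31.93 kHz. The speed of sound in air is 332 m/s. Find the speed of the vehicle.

Double Doppler shift off a moving reflector: f₂ = f₀ · (v + u)/(v − u) (u > 0 toward emitter).
Rearranging, u = v · (f₂ − f₀)/(f₂ + f₀) = 332 × -9.80/73.66 ≈ -44 m/s.
So the vehicle is moving at 44 m/s away from the emitter.

44 m/s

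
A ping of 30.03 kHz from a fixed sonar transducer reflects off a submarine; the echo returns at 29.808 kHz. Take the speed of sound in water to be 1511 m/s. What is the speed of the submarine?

Double Doppler shift off a moving reflector: f₂ = f₀ · (v + u)/(v − u) (u > 0 toward emitter).
Rearranging, u = v · (f₂ − f₀)/(f₂ + f₀) = 1511 × -0.222/59.838 ≈ -5.6 m/s.
So the submarine is moving at 5.6 m/s away from the emitter.

5.6 m/s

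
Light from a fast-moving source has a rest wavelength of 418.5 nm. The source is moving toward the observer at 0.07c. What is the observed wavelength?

Relativistic Doppler for wavelength: λ' = λ₀ · √((1 − β)/(1 + β)).
λ' = 418.5 × √(0.9300/1.0700) = 418.5 × 0.93229 ≈ 390.2 nm.

390.2 nm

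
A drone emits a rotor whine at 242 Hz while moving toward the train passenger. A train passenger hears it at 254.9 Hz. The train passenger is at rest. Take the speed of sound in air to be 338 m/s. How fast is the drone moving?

f' = f · v/(v − v_s) ⇒ v_s = v · |1 − f/f'|.
v_s = 338 × |1 − 242/254.9| = 338 × 0.05061 ≈ 17.1 m/s.

17.1 m/s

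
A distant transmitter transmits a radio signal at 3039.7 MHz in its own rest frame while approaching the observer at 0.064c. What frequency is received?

Relativistic Doppler for frequency: f' = f₀ · √((1 + β)/(1 − β)).
f' = 3039.7 × √(1.0640/0.9360) = 3039.7 × 1.06619 ≈ 3240.9 MHz.

3240.9 MHz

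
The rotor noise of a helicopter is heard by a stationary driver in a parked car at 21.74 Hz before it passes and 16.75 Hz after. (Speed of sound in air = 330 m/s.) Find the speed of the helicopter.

43 m/s

f₁/f₂ = (v + v_s)/(v − v_s), so v_s = v · (f₁ − f₂)/(f₁ + f₂).
v_s = 330 × (21.74 − 16.75)/(21.74 + 16.75) = 330 × 4.99/38.49 ≈ 43 m/s.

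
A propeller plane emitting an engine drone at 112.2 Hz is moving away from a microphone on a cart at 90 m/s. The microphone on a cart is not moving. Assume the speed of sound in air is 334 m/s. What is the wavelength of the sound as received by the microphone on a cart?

With the source moving away from a stationary observer, f' = f · v/(v + v_s).
f' = 112.2 × 334/(334 + 90) ≈ 88 Hz.
λ' = v/f' = 334/88.384 ≈ 3.78 m.

3.78 m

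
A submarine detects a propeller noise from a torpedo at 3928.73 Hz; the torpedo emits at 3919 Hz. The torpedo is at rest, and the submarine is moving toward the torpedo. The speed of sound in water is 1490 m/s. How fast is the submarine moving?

3.7 m/s

f' = f · (v + v_o)/v ⇒ v_o = v · |f'/f − 1|.
v_o = 1490 × |3928.73/3919 − 1| = 1490 × 0.002483 ≈ 3.7 m/s.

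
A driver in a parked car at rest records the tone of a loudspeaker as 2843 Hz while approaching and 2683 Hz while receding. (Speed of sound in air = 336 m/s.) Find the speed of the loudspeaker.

f₁/f₂ = (v + v_s)/(v − v_s), so v_s = v · (f₁ − f₂)/(f₁ + f₂).
v_s = 336 × (2843 − 2683)/(2843 + 2683) = 336 × 160/5526 ≈ 9.7 m/s.

9.7 m/s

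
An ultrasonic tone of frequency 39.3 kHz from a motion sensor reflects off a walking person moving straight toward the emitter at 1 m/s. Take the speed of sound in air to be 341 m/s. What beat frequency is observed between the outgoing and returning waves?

At the walking person (a moving observer), f₁ = f₀ · (v + u)/v = 39.3 × 342/341 ≈ 39.415 kHz.
The reflection then acts as a moving source: f₂ = f₁ · v/(v − u) ≈ 39.531 kHz.
Equivalently f₂ = f₀ · (v + u)/(v − u).
Beat frequency (with f₀ = 39300 Hz): |f₂ − f₀| = 2u·f₀/(v − u) = 2 × 1 × 39300/340 ≈ 231 Hz.

231 Hz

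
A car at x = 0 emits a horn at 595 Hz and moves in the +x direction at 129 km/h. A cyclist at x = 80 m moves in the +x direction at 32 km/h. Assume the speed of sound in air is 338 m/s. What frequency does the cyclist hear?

129 km/h = 35.83 m/s; 32 km/h = 8.889 m/s.
The observer lies on the +x side, so the source is heading toward the observer and the observer is heading away from the source.
Both move, so f' = f · (v − v_o)/(v − v_s).
f' = 595 × (338 − 8.889)/(338 − 35.83) = 595 × 329.11/302.17 ≈ 648 Hz.

648 Hz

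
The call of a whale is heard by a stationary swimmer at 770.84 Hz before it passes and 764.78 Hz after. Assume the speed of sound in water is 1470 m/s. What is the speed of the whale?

5.8 m/s

f₁/f₂ = (v + v_s)/(v − v_s), so v_s = v · (f₁ − f₂)/(f₁ + f₂).
v_s = 1470 × (770.84 − 764.78)/(770.84 + 764.78) = 1470 × 6.06/1535.62 ≈ 5.8 m/s.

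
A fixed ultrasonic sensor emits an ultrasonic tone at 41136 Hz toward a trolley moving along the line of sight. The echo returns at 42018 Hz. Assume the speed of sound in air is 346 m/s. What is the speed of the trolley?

3.7 m/s

Double Doppler shift off a moving reflector: f₂ = f₀ · (v + u)/(v − u) (u > 0 toward emitter).
Rearranging, u = v · (f₂ − f₀)/(f₂ + f₀) = 346 × 882/83154 ≈ 3.7 m/s.
So the trolley is moving at 3.7 m/s toward the emitter.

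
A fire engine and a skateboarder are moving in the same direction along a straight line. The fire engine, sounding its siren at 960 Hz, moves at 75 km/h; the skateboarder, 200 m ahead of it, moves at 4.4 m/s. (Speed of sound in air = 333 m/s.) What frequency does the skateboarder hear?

75 km/h = 20.83 m/s.
The skateboarder is ahead, so the fire engine is moving toward it while the skateboarder is moving away from the fire engine.
General Doppler shift: f' = f · (v − v_o)/(v − v_s).
f' = 960 × (333 − 4.4)/(333 − 20.83) = 960 × 328.6/312.17 ≈ 1011 Hz.

1011 Hz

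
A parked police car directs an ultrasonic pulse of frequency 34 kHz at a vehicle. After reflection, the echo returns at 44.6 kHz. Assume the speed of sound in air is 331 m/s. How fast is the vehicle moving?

Double Doppler shift off a moving reflector: f₂ = f₀ · (v + u)/(v − u) (u > 0 toward emitter).
Rearranging, u = v · (f₂ − f₀)/(f₂ + f₀) = 331 × 10.6/78.6 ≈ 45 m/s.
So the vehicle is moving at 45 m/s toward the emitter.

45 m/s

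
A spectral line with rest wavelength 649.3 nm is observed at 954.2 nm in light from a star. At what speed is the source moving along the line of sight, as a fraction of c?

λ'/λ₀ = 1.4696 > 1 (redshift), so the source is receding.
λ'/λ₀ = √((1 + β)/(1 − β)) for a receding source ⇒ β = (r² − 1)/(r² + 1) with r = λ'/λ₀.
β = (2.1597 − 1)/(2.1597 + 1) ≈ 0.367.

0.367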